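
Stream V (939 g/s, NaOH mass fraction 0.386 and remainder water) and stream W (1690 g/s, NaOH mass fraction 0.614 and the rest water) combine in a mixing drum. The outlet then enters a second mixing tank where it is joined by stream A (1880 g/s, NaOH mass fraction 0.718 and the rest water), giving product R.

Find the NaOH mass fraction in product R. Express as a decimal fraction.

0.610

Overall, product flow = 4509 g/s.
NaOH in = 939×0.386 + 1690×0.614 + 1880×0.718 = 2750 g/s.
NaOH fraction in R = 0.610.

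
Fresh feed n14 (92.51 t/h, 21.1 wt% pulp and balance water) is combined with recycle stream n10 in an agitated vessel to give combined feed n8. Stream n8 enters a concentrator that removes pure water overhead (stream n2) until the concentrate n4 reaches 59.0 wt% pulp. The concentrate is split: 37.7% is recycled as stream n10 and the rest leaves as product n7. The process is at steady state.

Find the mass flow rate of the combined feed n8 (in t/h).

112.5 t/h

Overall pulp balance (none leaves overhead): pulp in fresh feed = pulp in product, i.e. 92.51×0.211 = (1−0.377)·n4·0.590.
n4 = 19.52/(0.590×0.623) = 53.104 t/h.
Recycle n10 = 0.377×53.104 = 20.02 t/h.
Combined feed n8 = 92.51 + 20.02 = 112.53 t/h.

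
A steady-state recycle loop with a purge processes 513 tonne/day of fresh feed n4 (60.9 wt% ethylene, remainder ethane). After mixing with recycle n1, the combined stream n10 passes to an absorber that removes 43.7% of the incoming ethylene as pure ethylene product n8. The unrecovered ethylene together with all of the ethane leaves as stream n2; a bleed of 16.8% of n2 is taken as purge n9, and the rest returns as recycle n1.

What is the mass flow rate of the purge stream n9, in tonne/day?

ethane enters only via n4 and leaves only via the purge: 513×0.391 = 0.168×(ethane in n2), and the absorber passes all ethane, so ethane in n10 = ethane in n2 = 1193.9 tonne/day.
ethylene in n10: m_A = 513×0.609 + (1−0.168)·(1−0.437)·m_A, so m_A = 312.42/0.5316 = 587.71 tonne/day.
n2 = (1−0.437)×587.71 + 1193.9 = 1524.8 tonne/day.
Purge n9 = 0.168×1524.8 = 256.17 tonne/day.

256.2 tonne/day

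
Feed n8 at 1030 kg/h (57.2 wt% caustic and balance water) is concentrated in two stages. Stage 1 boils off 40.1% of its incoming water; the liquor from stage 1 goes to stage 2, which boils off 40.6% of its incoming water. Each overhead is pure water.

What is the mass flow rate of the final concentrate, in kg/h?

water in feed = 1030×0.428 = 440.84 kg/h.
After stage 1: water left = (1−0.401)×440.84 = 264.06; stream total = 853.22 kg/h.
After stage 2: water left = (1−0.406)×264.06 = 156.85; final concentrate = 746.01 kg/h.

746 kg/h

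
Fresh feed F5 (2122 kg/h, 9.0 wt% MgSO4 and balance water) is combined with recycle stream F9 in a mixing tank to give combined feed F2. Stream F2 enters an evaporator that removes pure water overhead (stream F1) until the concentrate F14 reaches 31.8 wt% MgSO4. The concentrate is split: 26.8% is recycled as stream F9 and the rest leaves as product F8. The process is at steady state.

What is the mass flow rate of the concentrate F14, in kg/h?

Overall MgSO4 balance (none leaves overhead): MgSO4 in fresh feed = MgSO4 in product, i.e. 2122×0.090 = (1−0.268)·F14·0.318.
F14 = 190.98/(0.318×0.732) = 820.45 kg/h.

820.4 kg/h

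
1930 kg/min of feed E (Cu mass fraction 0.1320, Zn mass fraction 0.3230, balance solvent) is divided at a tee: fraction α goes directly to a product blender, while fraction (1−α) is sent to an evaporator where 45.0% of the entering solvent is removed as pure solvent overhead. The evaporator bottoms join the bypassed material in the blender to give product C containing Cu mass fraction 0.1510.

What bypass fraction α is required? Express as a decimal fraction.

All 1930×0.132 = 254.76 kg/min of Cu reaches C, so C = 254.76/0.151 = 1687.2 kg/min and vapour = 242.85 kg/min.
The evaporator receives (1−α)·1930 of feed at 0.545 solvent and removes 0.450 of that solvent:
0.450×0.545×(1−α)×1930 = 242.85
(1−α) = 242.85/473.33 = 0.5131;  α = 0.4869.

0.487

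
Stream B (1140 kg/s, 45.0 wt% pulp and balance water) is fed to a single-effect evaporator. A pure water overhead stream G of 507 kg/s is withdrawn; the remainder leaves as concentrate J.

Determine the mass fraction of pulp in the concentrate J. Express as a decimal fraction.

pulp is not removed: 1140×0.450 = 513 kg/s of pulp enters J.
Concentrate = 1140 − 507 = 633 kg/s.
Mass fraction = 513/633 = 0.810.

0.810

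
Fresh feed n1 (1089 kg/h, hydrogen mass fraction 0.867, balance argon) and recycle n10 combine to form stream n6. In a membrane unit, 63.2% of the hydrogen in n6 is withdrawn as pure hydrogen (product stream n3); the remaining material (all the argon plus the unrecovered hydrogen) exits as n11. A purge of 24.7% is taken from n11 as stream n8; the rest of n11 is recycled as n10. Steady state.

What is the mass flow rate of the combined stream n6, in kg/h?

1892 kg/h

argon enters only via n1 and leaves only via the purge: 1089×0.133 = 0.247×(argon in n11), and the membrane unit passes all argon, so argon in n6 = argon in n11 = 586.38 kg/h.
hydrogen in n6: m_A = 1089×0.867 + (1−0.247)·(1−0.632)·m_A, so m_A = 944.16/0.7229 = 1306.1 kg/h.
n6 = 1306.1 + 586.38 = 1892.5 kg/h.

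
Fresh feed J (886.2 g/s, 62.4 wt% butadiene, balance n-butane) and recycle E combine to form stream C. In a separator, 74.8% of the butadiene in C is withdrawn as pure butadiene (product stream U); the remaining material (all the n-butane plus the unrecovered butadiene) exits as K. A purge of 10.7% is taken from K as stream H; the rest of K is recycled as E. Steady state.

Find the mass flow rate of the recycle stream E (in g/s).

2941 g/s

n-butane enters only via J and leaves only via the purge: 886.2×0.376 = 0.107×(n-butane in K), and the separator passes all n-butane, so n-butane in C = n-butane in K = 3114.1 g/s.
butadiene in C: m_A = 886.2×0.624 + (1−0.107)·(1−0.748)·m_A, so m_A = 552.99/0.7750 = 713.57 g/s.
K = (1−0.748)×713.57 + 3114.1 = 3293.9 g/s.
Recycle E = (1−0.107)×3293.9 = 2941.5 g/s.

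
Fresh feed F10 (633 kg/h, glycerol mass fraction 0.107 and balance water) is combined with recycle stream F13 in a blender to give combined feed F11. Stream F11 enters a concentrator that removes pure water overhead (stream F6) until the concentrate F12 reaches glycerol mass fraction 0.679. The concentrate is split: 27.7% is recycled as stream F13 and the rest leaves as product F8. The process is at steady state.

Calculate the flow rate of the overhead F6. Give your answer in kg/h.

Overall glycerol balance (none leaves overhead): glycerol in fresh feed = glycerol in product, i.e. 633×0.107 = (1−0.277)·F12·0.679.
F12 = 67.731/(0.679×0.723) = 137.97 kg/h.
Recycle F13 = 0.277×137.97 = 38.217 kg/h.
Combined feed F11 = 633 + 38.217 = 671.22 kg/h.
Overhead F6 = F11 − F12 = 671.22 − 137.97 = 533.25 kg/h.

533.2 kg/h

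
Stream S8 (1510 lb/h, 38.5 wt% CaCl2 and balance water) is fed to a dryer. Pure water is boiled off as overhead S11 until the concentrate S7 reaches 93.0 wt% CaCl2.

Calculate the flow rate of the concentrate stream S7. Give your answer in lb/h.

CaCl2 is conserved: 1510×0.385 = 581.35 lb/h all reports to the concentrate.
Concentrate = 581.35/(target fraction) = 625.11 lb/h.

625.1 lb/h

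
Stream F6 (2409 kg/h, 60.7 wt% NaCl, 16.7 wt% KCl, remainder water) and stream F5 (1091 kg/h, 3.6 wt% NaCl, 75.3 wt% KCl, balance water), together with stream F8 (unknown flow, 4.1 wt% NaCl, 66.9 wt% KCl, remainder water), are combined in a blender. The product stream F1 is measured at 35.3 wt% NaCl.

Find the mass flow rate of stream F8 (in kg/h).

Let F8 be the unknown flow. Total out = 3500 + F8.
NaCl balance: 1501.5 + 0.041·F8 = 0.353·(3500 + F8)
(0.041 − 0.353)·F8 = 0.353×3500 − 1501.5 = -266.04
F8 = -266.04 / -0.312 = 852.69 kg/h

852.7 kg/h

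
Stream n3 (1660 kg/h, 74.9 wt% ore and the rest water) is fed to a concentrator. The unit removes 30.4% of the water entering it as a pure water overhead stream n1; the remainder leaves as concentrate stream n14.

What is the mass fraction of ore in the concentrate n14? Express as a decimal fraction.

ore is not removed: 1660×0.749 = 1243.3 kg/h of ore enters n14.
water entering = 1660×0.251 = 416.66 kg/h; overhead removed = 0.304×416.66 = 126.66 kg/h.
Concentrate = 1660 − 126.66 = 1533.3 kg/h.
Mass fraction = 1243.3/1533.3 = 0.8109.

0.8109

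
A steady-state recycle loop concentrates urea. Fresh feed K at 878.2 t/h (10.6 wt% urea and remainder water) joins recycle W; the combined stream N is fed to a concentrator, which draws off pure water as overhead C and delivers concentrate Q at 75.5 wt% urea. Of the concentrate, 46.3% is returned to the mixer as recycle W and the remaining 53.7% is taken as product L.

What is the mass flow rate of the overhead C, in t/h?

754.9 t/h

Overall urea balance (none leaves overhead): urea in fresh feed = urea in product, i.e. 878.2×0.106 = (1−0.463)·Q·0.755.
Q = 93.089/(0.755×0.537) = 229.6 t/h.
Recycle W = 0.463×229.6 = 106.31 t/h.
Combined feed N = 878.2 + 106.31 = 984.51 t/h.
Overhead C = N − Q = 984.51 − 229.6 = 754.9 t/h.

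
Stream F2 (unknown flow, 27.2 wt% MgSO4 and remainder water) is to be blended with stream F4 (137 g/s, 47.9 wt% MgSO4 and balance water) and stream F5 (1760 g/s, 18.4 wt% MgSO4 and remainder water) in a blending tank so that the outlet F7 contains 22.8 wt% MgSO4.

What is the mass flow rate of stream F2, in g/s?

Let F2 be the unknown flow. Total out = 1897 + F2.
MgSO4 balance: 389.46 + 0.272·F2 = 0.228·(1897 + F2)
(0.272 − 0.228)·F2 = 0.228×1897 − 389.46 = 43.053
F2 = 43.053 / 0.044 = 978.48 g/s

978.5 g/s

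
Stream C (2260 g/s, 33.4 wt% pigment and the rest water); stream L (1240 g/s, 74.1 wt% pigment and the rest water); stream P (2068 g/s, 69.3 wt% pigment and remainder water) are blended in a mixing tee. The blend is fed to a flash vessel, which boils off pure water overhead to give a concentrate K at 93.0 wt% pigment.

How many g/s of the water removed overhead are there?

pigment entering = 2260×0.334 + 1240×0.741 + 2068×0.693 = 3106.8 g/s.
All pigment reports to K, so K = 3106.8/0.930 = 3340.6 g/s.
Total feed = 5568 g/s; overhead = 5568 − 3340.6 = 2227.4 g/s.

2227 g/s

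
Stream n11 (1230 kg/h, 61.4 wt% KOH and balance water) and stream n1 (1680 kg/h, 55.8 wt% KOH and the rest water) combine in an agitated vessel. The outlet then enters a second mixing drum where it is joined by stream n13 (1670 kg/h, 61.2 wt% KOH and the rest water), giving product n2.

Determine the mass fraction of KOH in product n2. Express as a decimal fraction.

0.593

Overall, product flow = 4580 kg/h.
KOH in = 1230×0.614 + 1680×0.558 + 1670×0.612 = 2714.7 kg/h.
KOH fraction in n2 = 0.593.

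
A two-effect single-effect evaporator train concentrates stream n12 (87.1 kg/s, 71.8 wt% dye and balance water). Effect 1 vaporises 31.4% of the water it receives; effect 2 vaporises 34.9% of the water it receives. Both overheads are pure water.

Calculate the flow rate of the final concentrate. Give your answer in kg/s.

73.51 kg/s

water in feed = 87.1×0.282 = 24.562 kg/s.
After stage 1: water left = (1−0.314)×24.562 = 16.85; stream total = 79.387 kg/s.
After stage 2: water left = (1−0.349)×16.85 = 10.969; final concentrate = 73.507 kg/s.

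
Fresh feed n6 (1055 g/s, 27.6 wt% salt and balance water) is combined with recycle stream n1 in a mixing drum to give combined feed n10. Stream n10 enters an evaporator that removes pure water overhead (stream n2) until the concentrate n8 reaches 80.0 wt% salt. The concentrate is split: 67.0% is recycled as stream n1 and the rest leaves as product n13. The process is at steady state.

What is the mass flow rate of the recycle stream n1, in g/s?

739 g/s

Overall salt balance (none leaves overhead): salt in fresh feed = salt in product, i.e. 1055×0.276 = (1−0.670)·n8·0.800.
n8 = 291.18/(0.800×0.330) = 1103 g/s.
Recycle n1 = 0.670×1103 = 738.98 g/s.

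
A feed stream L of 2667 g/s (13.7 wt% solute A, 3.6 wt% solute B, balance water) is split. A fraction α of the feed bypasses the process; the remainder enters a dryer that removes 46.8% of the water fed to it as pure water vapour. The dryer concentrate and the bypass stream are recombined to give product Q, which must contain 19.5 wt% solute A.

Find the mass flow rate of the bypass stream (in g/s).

All 2667×0.137 = 365.38 g/s of solute A reaches Q, so Q = 365.38/0.195 = 1873.7 g/s and vapour = 793.26 g/s.
The evaporator receives (1−α)·2667 of feed at 0.827 water and removes 0.468 of that water:
0.468×0.827×(1−α)×2667 = 793.26
(1−α) = 793.26/1032.2 = 0.7685;  α = 0.2315.
Bypass flow = 0.2315×2667 = 617.42 g/s.

617.4 g/s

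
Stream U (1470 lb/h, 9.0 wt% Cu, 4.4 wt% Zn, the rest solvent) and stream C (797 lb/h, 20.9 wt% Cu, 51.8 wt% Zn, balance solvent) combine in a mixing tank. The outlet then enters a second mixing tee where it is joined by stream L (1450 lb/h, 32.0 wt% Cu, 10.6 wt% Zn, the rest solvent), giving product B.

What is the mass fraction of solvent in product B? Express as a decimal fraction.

Overall, product flow = 3717 lb/h.
solvent in = 1470×0.866 + 797×0.273 + 1450×0.574 = 2322.9 lb/h.
solvent fraction in B = 0.625.

0.625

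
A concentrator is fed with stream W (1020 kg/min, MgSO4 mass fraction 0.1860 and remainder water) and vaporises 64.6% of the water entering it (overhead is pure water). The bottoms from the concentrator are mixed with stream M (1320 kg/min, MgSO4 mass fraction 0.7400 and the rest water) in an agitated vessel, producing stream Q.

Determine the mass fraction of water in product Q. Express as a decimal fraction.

0.3532

Vapour removed = 0.646×0.814×1020 = 536.36 kg/min; concentrate = 483.64 kg/min.
water reaching the mixer = 293.92 (from concentrate) + 1320×0.260 = 637.12 kg/min.
Product flow = 483.64 + 1320 = 1803.6 kg/min; water fraction = 0.3532.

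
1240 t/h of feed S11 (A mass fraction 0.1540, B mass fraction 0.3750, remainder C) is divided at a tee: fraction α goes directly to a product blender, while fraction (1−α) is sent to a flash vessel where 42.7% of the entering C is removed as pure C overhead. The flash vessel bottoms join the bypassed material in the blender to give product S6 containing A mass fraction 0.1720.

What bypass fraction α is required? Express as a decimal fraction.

All 1240×0.154 = 190.96 t/h of A reaches S6, so S6 = 190.96/0.172 = 1110.2 t/h and vapour = 129.77 t/h.
The evaporator receives (1−α)·1240 of feed at 0.471 C and removes 0.427 of that C:
0.427×0.471×(1−α)×1240 = 129.77
(1−α) = 129.77/249.39 = 0.5203;  α = 0.4797.

0.480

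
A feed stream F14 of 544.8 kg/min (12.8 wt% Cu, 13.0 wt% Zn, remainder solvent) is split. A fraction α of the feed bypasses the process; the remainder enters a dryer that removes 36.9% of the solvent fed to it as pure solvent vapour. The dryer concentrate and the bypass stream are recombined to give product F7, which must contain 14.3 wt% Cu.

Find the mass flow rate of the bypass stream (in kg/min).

336.1 kg/min

All 544.8×0.128 = 69.734 kg/min of Cu reaches F7, so F7 = 69.734/0.143 = 487.65 kg/min and vapour = 57.147 kg/min.
The evaporator receives (1−α)·544.8 of feed at 0.742 solvent and removes 0.369 of that solvent:
0.369×0.742×(1−α)×544.8 = 57.147
(1−α) = 57.147/149.17 = 0.3831;  α = 0.6169.
Bypass flow = 0.6169×544.8 = 336.08 kg/min.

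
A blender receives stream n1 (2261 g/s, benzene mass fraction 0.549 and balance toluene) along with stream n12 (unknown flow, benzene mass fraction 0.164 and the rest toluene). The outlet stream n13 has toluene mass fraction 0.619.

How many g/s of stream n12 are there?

Let n12 be the unknown flow. Total out = 2261 + n12.
toluene balance: 1019.7 + 0.836·n12 = 0.619·(2261 + n12)
(0.836 − 0.619)·n12 = 0.619×2261 − 1019.7 = 379.85
n12 = 379.85 / 0.217 = 1750.5 g/s

1750 g/s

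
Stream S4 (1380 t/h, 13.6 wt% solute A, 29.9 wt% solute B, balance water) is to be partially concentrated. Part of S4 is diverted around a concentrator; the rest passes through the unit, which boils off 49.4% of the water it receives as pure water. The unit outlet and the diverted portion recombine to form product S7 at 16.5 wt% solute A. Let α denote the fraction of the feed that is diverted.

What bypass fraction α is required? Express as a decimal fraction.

All 1380×0.136 = 187.68 t/h of solute A reaches S7, so S7 = 187.68/0.165 = 1137.5 t/h and vapour = 242.55 t/h.
The evaporator receives (1−α)·1380 of feed at 0.565 water and removes 0.494 of that water:
0.494×0.565×(1−α)×1380 = 242.55
(1−α) = 242.55/385.17 = 0.6297;  α = 0.3703.

0.370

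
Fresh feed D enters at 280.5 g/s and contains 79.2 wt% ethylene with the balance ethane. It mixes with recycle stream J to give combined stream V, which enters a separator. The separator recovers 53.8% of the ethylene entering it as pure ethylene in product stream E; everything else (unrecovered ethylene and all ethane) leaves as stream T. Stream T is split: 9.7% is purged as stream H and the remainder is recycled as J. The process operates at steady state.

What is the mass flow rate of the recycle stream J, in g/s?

702.2 g/s

ethane enters only via D and leaves only via the purge: 280.5×0.208 = 0.097×(ethane in T), and the separator passes all ethane, so ethane in V = ethane in T = 601.48 g/s.
ethylene in V: m_A = 280.5×0.792 + (1−0.097)·(1−0.538)·m_A, so m_A = 222.16/0.5828 = 381.18 g/s.
T = (1−0.538)×381.18 + 601.48 = 777.59 g/s.
Recycle J = (1−0.097)×777.59 = 702.16 g/s.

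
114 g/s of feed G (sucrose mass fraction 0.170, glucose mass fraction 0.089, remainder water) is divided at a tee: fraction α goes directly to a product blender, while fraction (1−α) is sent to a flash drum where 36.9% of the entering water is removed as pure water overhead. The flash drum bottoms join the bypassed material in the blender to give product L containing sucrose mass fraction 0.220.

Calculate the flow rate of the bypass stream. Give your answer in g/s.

All 114×0.170 = 19.38 g/s of sucrose reaches L, so L = 19.38/0.220 = 88.091 g/s and vapour = 25.909 g/s.
The evaporator receives (1−α)·114 of feed at 0.741 water and removes 0.369 of that water:
0.369×0.741×(1−α)×114 = 25.909
(1−α) = 25.909/31.171 = 0.8312;  α = 0.1688.
Bypass flow = 0.1688×114 = 19.244 g/s.

19.24 g/s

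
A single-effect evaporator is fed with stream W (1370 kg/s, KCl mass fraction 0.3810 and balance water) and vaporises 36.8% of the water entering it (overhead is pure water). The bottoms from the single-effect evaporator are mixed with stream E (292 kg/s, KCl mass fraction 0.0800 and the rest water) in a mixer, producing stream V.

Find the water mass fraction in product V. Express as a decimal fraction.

0.5960

Vapour removed = 0.368×0.619×1370 = 312.08 kg/s; concentrate = 1057.9 kg/s.
water reaching the mixer = 535.95 (from concentrate) + 292×0.920 = 804.59 kg/s.
Product flow = 1057.9 + 292 = 1349.9 kg/s; water fraction = 0.5960.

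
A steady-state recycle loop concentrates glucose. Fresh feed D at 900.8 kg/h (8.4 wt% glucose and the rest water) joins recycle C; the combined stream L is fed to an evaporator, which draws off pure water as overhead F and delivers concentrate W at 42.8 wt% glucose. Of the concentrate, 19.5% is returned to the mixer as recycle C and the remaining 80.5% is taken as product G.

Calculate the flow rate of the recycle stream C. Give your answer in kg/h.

Overall glucose balance (none leaves overhead): glucose in fresh feed = glucose in product, i.e. 900.8×0.084 = (1−0.195)·W·0.428.
W = 75.667/(0.428×0.805) = 219.62 kg/h.
Recycle C = 0.195×219.62 = 42.826 kg/h.

42.83 kg/h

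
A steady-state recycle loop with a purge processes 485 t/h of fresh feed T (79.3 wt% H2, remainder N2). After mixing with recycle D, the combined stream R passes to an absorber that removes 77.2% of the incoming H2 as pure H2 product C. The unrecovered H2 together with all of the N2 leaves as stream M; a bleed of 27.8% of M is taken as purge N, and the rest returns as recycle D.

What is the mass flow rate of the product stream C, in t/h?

355.4 t/h

H2 in R: m_A = 485×0.793 + (1−0.278)·(1−0.772)·m_A, so m_A = 384.61/0.8354 = 460.39 t/h.
Product C = 0.772×460.39 = 355.42 t/h.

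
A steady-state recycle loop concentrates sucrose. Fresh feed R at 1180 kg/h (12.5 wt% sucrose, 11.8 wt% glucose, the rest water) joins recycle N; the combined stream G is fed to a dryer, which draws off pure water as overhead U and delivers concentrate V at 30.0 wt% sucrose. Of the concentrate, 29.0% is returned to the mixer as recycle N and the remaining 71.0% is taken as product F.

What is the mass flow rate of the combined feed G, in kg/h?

Overall sucrose balance (none leaves overhead): sucrose in fresh feed = sucrose in product, i.e. 1180×0.125 = (1−0.290)·V·0.300.
V = 147.5/(0.300×0.710) = 692.49 kg/h.
Recycle N = 0.290×692.49 = 200.82 kg/h.
Combined feed G = 1180 + 200.82 = 1380.8 kg/h.

1381 kg/h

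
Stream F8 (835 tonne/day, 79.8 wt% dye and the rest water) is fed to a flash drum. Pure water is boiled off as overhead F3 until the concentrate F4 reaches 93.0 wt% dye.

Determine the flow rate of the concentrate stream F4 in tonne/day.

dye is conserved: 835×0.798 = 666.33 tonne/day all reports to the concentrate.
Concentrate = 666.33/(target fraction) = 716.48 tonne/day.

716.5 tonne/day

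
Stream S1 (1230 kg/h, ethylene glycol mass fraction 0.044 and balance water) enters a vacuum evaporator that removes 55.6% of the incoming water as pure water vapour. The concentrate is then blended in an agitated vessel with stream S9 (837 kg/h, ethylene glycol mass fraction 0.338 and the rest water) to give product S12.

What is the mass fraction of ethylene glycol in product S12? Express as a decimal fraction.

Vapour removed = 0.556×0.956×1230 = 653.79 kg/h; concentrate = 576.21 kg/h.
ethylene glycol reaching the mixer = 54.12 (from concentrate) + 837×0.338 = 337.03 kg/h.
Product flow = 576.21 + 837 = 1413.2 kg/h; ethylene glycol fraction = 0.238.

0.238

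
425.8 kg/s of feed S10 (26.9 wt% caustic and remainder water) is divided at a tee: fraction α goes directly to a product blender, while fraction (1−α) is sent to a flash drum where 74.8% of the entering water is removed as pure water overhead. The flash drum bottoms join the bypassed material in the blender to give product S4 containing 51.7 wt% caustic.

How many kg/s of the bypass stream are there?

52.25 kg/s

All 425.8×0.269 = 114.54 kg/s of caustic reaches S4, so S4 = 114.54/0.517 = 221.55 kg/s and vapour = 204.25 kg/s.
The evaporator receives (1−α)·425.8 of feed at 0.731 water and removes 0.748 of that water:
0.748×0.731×(1−α)×425.8 = 204.25
(1−α) = 204.25/232.82 = 0.8773;  α = 0.1227.
Bypass flow = 0.1227×425.8 = 52.251 kg/s.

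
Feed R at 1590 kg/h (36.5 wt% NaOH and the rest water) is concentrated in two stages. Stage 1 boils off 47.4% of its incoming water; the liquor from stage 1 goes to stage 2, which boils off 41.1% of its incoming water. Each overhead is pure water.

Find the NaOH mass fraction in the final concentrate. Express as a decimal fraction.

0.6498

water in feed = 1590×0.635 = 1009.6 kg/h.
After stage 1: water left = (1−0.474)×1009.6 = 531.08; stream total = 1111.4 kg/h.
After stage 2: water left = (1−0.411)×531.08 = 312.8; final concentrate = 893.15 kg/h.
NaOH fraction = 580.35/893.15 = 0.6498.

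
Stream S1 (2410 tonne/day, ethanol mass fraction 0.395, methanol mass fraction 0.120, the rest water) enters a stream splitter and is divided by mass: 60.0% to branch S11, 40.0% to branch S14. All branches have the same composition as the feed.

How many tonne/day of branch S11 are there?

Branch S11 flow = 0.600×2410 = 1446 tonne/day.

1446 tonne/day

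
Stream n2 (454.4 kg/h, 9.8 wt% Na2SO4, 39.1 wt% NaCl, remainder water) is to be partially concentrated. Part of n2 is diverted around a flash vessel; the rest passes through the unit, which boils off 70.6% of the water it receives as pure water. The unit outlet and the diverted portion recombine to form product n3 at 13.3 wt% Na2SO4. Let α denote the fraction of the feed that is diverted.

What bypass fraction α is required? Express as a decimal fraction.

All 454.4×0.098 = 44.531 kg/h of Na2SO4 reaches n3, so n3 = 44.531/0.133 = 334.82 kg/h and vapour = 119.58 kg/h.
The evaporator receives (1−α)·454.4 of feed at 0.511 water and removes 0.706 of that water:
0.706×0.511×(1−α)×454.4 = 119.58
(1−α) = 119.58/163.93 = 0.7294;  α = 0.2706.

0.271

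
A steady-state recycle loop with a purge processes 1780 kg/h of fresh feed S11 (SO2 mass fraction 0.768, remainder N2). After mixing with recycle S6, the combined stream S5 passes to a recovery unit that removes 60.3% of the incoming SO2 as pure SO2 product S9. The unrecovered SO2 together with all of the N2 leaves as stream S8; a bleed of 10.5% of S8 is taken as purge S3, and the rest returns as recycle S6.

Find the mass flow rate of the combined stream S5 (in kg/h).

N2 enters only via S11 and leaves only via the purge: 1780×0.232 = 0.105×(N2 in S8), and the recovery unit passes all N2, so N2 in S5 = N2 in S8 = 3933 kg/h.
SO2 in S5: m_A = 1780×0.768 + (1−0.105)·(1−0.603)·m_A, so m_A = 1367/0.6447 = 2120.5 kg/h.
S5 = 2120.5 + 3933 = 6053.4 kg/h.

6053 kg/h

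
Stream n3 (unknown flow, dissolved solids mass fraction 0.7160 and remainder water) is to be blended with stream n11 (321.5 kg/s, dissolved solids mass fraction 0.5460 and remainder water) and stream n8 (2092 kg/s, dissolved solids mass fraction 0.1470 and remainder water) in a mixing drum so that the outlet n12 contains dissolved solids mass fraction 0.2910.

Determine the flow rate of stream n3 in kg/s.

515.9 kg/s

Let n3 be the unknown flow. Total out = 2413.5 + n3.
dissolved solids balance: 483.06 + 0.716·n3 = 0.291·(2413.5 + n3)
(0.716 − 0.291)·n3 = 0.291×2413.5 − 483.06 = 219.27
n3 = 219.27 / 0.425 = 515.92 kg/s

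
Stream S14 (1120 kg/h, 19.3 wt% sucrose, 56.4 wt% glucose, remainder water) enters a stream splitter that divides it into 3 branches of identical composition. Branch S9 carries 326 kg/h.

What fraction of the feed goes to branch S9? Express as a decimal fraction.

0.291

Fraction to S9 = 326/1120 = 0.2911.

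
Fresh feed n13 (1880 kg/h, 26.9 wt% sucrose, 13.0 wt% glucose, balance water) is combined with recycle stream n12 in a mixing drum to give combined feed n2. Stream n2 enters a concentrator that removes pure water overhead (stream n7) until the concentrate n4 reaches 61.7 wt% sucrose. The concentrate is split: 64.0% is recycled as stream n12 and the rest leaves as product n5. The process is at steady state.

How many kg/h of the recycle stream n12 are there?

Overall sucrose balance (none leaves overhead): sucrose in fresh feed = sucrose in product, i.e. 1880×0.269 = (1−0.640)·n4·0.617.
n4 = 505.72/(0.617×0.360) = 2276.8 kg/h.
Recycle n12 = 0.640×2276.8 = 1457.1 kg/h.

1457 kg/h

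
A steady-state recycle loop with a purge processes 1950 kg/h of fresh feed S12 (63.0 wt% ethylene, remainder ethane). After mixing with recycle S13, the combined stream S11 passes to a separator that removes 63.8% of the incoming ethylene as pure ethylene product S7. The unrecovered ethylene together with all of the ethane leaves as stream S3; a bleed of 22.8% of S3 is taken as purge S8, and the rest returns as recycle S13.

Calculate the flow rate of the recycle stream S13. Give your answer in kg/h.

2919 kg/h

ethane enters only via S12 and leaves only via the purge: 1950×0.370 = 0.228×(ethane in S3), and the separator passes all ethane, so ethane in S11 = ethane in S3 = 3164.5 kg/h.
ethylene in S11: m_A = 1950×0.630 + (1−0.228)·(1−0.638)·m_A, so m_A = 1228.5/0.7205 = 1705 kg/h.
S3 = (1−0.638)×1705 + 3164.5 = 3781.7 kg/h.
Recycle S13 = (1−0.228)×3781.7 = 2919.5 kg/h.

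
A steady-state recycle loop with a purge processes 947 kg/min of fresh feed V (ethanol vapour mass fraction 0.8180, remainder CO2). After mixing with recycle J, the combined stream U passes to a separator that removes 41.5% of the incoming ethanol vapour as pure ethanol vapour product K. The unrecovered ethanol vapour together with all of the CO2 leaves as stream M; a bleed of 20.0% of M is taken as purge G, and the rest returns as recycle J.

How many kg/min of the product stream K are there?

604.3 kg/min

ethanol vapour in U: m_A = 947×0.818 + (1−0.200)·(1−0.415)·m_A, so m_A = 774.65/0.5320 = 1456.1 kg/min.
Product K = 0.415×1456.1 = 604.28 kg/min.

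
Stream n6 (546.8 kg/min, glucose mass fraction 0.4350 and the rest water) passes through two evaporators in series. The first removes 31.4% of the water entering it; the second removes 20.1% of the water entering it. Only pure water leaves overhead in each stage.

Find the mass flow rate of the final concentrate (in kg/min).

407.2 kg/min

water in feed = 546.8×0.565 = 308.94 kg/min.
After stage 1: water left = (1−0.314)×308.94 = 211.93; stream total = 449.79 kg/min.
After stage 2: water left = (1−0.201)×211.93 = 169.34; final concentrate = 407.19 kg/min.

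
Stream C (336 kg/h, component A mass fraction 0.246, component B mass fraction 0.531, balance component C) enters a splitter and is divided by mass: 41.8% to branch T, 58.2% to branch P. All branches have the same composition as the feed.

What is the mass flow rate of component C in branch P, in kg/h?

Branch P total = 0.582×336 = 195.55 kg/h.
component C in P = 0.223×195.55 = 43.608 kg/h.

43.61 kg/h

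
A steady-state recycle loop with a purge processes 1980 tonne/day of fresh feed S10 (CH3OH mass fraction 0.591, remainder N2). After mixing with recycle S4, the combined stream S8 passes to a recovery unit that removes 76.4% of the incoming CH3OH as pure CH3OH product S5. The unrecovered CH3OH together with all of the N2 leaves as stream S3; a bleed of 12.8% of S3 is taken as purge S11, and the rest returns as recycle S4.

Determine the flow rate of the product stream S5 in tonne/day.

1126 tonne/day

CH3OH in S8: m_A = 1980×0.591 + (1−0.128)·(1−0.764)·m_A, so m_A = 1170.2/0.7942 = 1473.4 tonne/day.
Product S5 = 0.764×1473.4 = 1125.7 tonne/day.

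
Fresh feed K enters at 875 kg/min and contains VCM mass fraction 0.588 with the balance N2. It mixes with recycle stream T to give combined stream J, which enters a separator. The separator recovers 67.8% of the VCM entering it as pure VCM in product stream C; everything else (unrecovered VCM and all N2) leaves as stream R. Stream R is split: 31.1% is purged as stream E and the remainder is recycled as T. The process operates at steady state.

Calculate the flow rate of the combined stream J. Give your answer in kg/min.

1820 kg/min

N2 enters only via K and leaves only via the purge: 875×0.412 = 0.311×(N2 in R), and the separator passes all N2, so N2 in J = N2 in R = 1159.2 kg/min.
VCM in J: m_A = 875×0.588 + (1−0.311)·(1−0.678)·m_A, so m_A = 514.5/0.7781 = 661.19 kg/min.
J = 661.19 + 1159.2 = 1820.4 kg/min.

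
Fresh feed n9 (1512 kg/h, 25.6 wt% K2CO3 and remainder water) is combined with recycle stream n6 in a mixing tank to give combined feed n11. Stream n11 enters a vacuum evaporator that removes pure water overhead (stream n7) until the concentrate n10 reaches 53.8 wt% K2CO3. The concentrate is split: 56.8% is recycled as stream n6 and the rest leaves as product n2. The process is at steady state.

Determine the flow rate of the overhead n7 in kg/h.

Overall K2CO3 balance (none leaves overhead): K2CO3 in fresh feed = K2CO3 in product, i.e. 1512×0.256 = (1−0.568)·n10·0.538.
n10 = 387.07/(0.538×0.432) = 1665.4 kg/h.
Recycle n6 = 0.568×1665.4 = 945.96 kg/h.
Combined feed n11 = 1512 + 945.96 = 2458 kg/h.
Overhead n7 = n11 − n10 = 2458 − 1665.4 = 792.54 kg/h.

792.5 kg/h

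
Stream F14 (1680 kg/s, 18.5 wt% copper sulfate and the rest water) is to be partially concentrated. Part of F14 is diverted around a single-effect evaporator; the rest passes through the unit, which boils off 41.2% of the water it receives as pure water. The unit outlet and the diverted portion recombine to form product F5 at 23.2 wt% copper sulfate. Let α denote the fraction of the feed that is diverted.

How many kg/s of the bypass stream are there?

666.4 kg/s

All 1680×0.185 = 310.8 kg/s of copper sulfate reaches F5, so F5 = 310.8/0.232 = 1339.7 kg/s and vapour = 340.34 kg/s.
The evaporator receives (1−α)·1680 of feed at 0.815 water and removes 0.412 of that water:
0.412×0.815×(1−α)×1680 = 340.34
(1−α) = 340.34/564.11 = 0.6033;  α = 0.3967.
Bypass flow = 0.3967×1680 = 666.41 kg/s.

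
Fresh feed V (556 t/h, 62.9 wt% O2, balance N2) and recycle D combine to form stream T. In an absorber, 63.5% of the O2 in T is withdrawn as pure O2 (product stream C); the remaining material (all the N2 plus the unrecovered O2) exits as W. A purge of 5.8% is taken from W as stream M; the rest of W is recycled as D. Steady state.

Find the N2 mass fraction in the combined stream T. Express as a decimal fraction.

N2 enters only via V and leaves only via the purge: 556×0.371 = 0.058×(N2 in W), and the absorber passes all N2, so N2 in T = N2 in W = 3556.5 t/h.
O2 in T: m_A = 556×0.629 + (1−0.058)·(1−0.635)·m_A, so m_A = 349.72/0.6562 = 532.98 t/h.
T = 532.98 + 3556.5 = 4089.5 t/h.
N2 fraction in T = 3556.5/4089.5 = 0.870.

0.870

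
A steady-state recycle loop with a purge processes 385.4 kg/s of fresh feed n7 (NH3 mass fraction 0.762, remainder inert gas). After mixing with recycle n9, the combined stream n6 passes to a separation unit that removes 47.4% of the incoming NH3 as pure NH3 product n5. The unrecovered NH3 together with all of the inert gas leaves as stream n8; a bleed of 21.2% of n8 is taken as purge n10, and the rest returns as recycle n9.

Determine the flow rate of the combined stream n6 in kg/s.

934.2 kg/s

inert gas enters only via n7 and leaves only via the purge: 385.4×0.238 = 0.212×(inert gas in n8), and the separation unit passes all inert gas, so inert gas in n6 = inert gas in n8 = 432.67 kg/s.
NH3 in n6: m_A = 385.4×0.762 + (1−0.212)·(1−0.474)·m_A, so m_A = 293.67/0.5855 = 501.57 kg/s.
n6 = 501.57 + 432.67 = 934.24 kg/s.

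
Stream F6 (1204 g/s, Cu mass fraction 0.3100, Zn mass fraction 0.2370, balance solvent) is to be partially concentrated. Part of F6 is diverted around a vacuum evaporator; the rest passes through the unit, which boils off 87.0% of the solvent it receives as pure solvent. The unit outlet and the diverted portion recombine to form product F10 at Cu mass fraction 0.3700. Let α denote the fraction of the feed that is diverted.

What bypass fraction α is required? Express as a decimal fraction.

All 1204×0.310 = 373.24 g/s of Cu reaches F10, so F10 = 373.24/0.370 = 1008.8 g/s and vapour = 195.24 g/s.
The evaporator receives (1−α)·1204 of feed at 0.453 solvent and removes 0.870 of that solvent:
0.870×0.453×(1−α)×1204 = 195.24
(1−α) = 195.24/474.51 = 0.4115;  α = 0.5885.

0.589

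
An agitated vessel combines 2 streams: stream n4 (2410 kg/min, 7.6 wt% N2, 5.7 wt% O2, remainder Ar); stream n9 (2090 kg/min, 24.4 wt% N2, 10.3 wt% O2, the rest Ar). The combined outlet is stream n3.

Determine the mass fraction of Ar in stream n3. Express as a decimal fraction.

Total flow out = 2410 + 2090 = 4500 kg/min.
Ar in = 2410×0.867 + 2090×0.653 = 3454.2 kg/min.
Ar mass fraction in n3 = 3454.2/4500 = 0.7676.

0.7676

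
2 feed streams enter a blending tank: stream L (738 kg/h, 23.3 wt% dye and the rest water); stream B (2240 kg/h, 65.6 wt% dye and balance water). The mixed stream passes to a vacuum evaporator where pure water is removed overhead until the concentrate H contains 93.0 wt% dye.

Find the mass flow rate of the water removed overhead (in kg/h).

dye entering = 738×0.233 + 2240×0.656 = 1641.4 kg/h.
All dye reports to H, so H = 1641.4/0.930 = 1764.9 kg/h.
Total feed = 2978 kg/h; overhead = 2978 − 1764.9 = 1213.1 kg/h.

1213 kg/h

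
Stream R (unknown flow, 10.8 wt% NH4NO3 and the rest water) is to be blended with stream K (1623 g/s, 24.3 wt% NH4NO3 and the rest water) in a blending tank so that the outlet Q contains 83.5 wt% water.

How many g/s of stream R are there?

Let R be the unknown flow. Total out = 1623 + R.
water balance: 1228.6 + 0.892·R = 0.835·(1623 + R)
(0.892 − 0.835)·R = 0.835×1623 − 1228.6 = 126.59
R = 126.59 / 0.057 = 2220.9 g/s

2221 g/s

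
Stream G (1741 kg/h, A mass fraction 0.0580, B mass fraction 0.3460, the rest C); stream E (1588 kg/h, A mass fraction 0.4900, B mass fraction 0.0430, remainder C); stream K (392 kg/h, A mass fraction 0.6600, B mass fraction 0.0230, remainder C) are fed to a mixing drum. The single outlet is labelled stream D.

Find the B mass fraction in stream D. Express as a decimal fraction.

Total flow out = 1741 + 1588 + 392 = 3721 kg/h.
B in = 1741×0.346 + 1588×0.043 + 392×0.023 = 679.69 kg/h.
B mass fraction in D = 679.69/3721 = 0.1827.

0.1827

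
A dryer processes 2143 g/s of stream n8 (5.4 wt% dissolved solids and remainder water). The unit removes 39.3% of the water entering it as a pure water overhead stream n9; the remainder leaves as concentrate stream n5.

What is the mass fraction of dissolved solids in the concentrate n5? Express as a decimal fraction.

0.086

dissolved solids is not removed: 2143×0.054 = 115.72 g/s of dissolved solids enters n5.
water entering = 2143×0.946 = 2027.3 g/s; overhead removed = 0.393×2027.3 = 796.72 g/s.
Concentrate = 2143 − 796.72 = 1346.3 g/s.
Mass fraction = 115.72/1346.3 = 0.086.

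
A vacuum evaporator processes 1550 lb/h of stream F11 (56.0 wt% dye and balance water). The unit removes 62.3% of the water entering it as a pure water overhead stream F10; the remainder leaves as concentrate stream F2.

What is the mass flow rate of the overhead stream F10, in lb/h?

424.9 lb/h

water entering = 1550×0.440 = 682 lb/h; overhead removed = 0.623×682 = 424.89 lb/h.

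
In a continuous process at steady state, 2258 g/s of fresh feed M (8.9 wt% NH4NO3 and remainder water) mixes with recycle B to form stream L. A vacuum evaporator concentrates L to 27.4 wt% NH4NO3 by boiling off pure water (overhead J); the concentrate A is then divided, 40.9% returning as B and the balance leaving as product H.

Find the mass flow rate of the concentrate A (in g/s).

1241 g/s

Overall NH4NO3 balance (none leaves overhead): NH4NO3 in fresh feed = NH4NO3 in product, i.e. 2258×0.089 = (1−0.409)·A·0.274.
A = 200.96/(0.274×0.591) = 1241 g/s.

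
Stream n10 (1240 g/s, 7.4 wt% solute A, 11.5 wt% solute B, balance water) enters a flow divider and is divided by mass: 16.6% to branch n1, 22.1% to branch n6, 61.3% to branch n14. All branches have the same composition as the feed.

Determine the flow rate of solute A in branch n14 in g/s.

56.25 g/s

Branch n14 total = 0.613×1240 = 760.12 g/s.
solute A in n14 = 0.074×760.12 = 56.249 g/s.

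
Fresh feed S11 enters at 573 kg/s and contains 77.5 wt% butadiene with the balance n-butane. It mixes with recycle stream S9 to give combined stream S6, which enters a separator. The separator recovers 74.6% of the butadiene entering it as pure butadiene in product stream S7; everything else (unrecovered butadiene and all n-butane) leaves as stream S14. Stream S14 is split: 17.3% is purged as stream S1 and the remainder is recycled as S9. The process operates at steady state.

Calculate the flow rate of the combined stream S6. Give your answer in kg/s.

n-butane enters only via S11 and leaves only via the purge: 573×0.225 = 0.173×(n-butane in S14), and the separator passes all n-butane, so n-butane in S6 = n-butane in S14 = 745.23 kg/s.
butadiene in S6: m_A = 573×0.775 + (1−0.173)·(1−0.746)·m_A, so m_A = 444.07/0.7899 = 562.16 kg/s.
S6 = 562.16 + 745.23 = 1307.4 kg/s.

1307 kg/s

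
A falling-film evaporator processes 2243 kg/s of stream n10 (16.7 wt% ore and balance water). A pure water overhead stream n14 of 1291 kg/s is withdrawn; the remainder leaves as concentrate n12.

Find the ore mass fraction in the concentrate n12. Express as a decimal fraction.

0.393

ore is not removed: 2243×0.167 = 374.58 kg/s of ore enters n12.
Concentrate = 2243 − 1291 = 952 kg/s.
Mass fraction = 374.58/952 = 0.393.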